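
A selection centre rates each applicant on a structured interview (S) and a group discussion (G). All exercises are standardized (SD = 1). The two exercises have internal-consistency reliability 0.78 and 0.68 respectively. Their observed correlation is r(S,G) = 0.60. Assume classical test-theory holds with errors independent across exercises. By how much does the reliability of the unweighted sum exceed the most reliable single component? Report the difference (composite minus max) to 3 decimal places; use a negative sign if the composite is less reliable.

Var(sum) = 2 + 1.2 = 3.2; true-score variance = 1.46 + 1.2 = 2.66; composite reliability = 0.8313.
Max component reliability = 0.7800.
Difference = 0.8313 − 0.7800 = 0.051.

0.051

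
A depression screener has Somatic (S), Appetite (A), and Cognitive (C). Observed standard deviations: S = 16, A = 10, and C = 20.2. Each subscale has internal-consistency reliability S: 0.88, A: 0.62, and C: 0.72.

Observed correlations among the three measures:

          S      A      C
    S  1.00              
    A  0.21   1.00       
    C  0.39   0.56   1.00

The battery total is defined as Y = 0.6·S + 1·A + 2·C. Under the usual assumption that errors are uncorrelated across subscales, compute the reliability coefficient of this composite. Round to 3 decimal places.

Var(Y) = 0.6²·16² + 10² + 2²·20.2² + 2·[0.6·16·10·0.21 + 1.2·16·20.2·0.39 + 2·10·20.2·0.56] = 1824.32 + 795.315 = 2619.64.
Under uncorrelated errors the observed covariances equal the true-score covariances, so only the own-variance terms attenuate.
True-score variance = [0.6²·16²·0.88 + 10²·0.62 + 2²·20.2²·0.72] + 795.315 = 1318.26 + 795.315 = 2113.57.
Reliability = 2113.57 / 2619.64 = 0.807.

0.807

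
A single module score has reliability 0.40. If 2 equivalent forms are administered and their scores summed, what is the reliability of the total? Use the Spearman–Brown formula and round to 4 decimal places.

ρ_k = kρ / (1 + (k−1)ρ) = 2·0.40 / (1 + 1·0.40) = 0.800 / 1.400 = 0.5714.

0.5714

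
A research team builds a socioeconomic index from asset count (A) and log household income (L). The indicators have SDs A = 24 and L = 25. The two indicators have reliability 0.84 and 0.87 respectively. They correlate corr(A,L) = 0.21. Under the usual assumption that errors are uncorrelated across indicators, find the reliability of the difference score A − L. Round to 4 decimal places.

Var(A−L) = 24² + 25² − 2·24·25·0.21 = 1201 − 252 = 949.
With uncorrelated errors the cross-covariances are all true-score covariance, so they carry over unchanged; only the diagonal terms shrink to ρᵢσᵢ².
True-score variance = [24²·0.84 + 25²·0.87] − 252 = 1027.59 − 252 = 775.59.
Reliability = 775.59 / 949 = 0.8173.

0.8173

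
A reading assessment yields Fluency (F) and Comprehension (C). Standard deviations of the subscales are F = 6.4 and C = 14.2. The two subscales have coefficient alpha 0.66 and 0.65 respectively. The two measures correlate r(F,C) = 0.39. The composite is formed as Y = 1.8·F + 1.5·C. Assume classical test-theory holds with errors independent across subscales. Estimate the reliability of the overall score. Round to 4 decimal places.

0.7378

Var(Y) = 1.8²·6.4² + 1.5²·14.2² + 2·[2.7·6.4·14.2·0.39] = 586.4 + 191.393 = 777.794.
With uncorrelated errors the cross-covariances are all true-score covariance, so they carry over unchanged; only the diagonal terms shrink to ρᵢσᵢ².
True-score variance = [1.8²·6.4²·0.66 + 1.5²·14.2²·0.65] + 191.393 = 382.487 + 191.393 = 573.881.
Reliability = 573.881 / 777.794 = 0.7378.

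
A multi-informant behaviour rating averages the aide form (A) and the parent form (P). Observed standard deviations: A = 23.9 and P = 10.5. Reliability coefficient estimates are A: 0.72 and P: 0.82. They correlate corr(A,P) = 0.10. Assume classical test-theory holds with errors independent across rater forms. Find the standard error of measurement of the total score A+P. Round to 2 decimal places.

Var(total) = 681.46 + 50.19 = 731.65.
True-score variance = 501.676 + 50.19 = 551.866, so reliability = 0.7543.
Error variance = 731.65 − 551.866 = 179.784; SEM = √179.784 = 13.41.

13.41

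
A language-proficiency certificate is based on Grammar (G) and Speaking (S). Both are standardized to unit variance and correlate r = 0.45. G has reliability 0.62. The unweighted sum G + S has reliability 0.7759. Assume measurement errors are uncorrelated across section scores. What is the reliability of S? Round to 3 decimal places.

Var(G+S) = 2 + 2·0.45 = 2.900.
True-score variance = ρ_G + ρ_S + 2·0.45, so 0.7759 = (0.62 + ρ_S + 0.90) / 2.900.
ρ_S = 0.7759·2.900 − 0.62 − 0.90 = 0.730.

0.730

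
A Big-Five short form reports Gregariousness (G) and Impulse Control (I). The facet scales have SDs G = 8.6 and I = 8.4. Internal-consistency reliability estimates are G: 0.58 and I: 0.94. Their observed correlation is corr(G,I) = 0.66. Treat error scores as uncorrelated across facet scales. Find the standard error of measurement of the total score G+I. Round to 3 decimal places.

5.941

Var(total) = 144.52 + 95.3568 = 239.877.
True-score variance = 109.223 + 95.3568 = 204.58, so reliability = 0.8529.
Error variance = 239.877 − 204.58 = 35.2968; SEM = √35.2968 = 5.941.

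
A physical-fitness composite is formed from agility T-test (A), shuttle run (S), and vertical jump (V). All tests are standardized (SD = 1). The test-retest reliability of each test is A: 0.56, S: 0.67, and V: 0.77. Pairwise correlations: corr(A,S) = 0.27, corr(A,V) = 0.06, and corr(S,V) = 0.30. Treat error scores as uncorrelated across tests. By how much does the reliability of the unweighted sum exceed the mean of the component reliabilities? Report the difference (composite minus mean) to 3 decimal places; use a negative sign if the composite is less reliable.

Var(sum) = 3 + 1.26 = 4.26; true-score variance = 2 + 1.26 = 3.26; composite reliability = 0.7653.
Mean component reliability = 0.6667.
Difference = 0.7653 − 0.6667 = 0.099.

0.099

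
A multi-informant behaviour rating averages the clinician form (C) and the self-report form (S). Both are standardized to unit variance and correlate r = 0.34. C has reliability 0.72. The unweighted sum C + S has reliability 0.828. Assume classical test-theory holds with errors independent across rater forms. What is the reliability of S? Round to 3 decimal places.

Var(C+S) = 2 + 2·0.34 = 2.680.
True-score variance = ρ_C + ρ_S + 2·0.34, so 0.828 = (0.72 + ρ_S + 0.68) / 2.680.
ρ_S = 0.828·2.680 − 0.72 − 0.68 = 0.819.

0.819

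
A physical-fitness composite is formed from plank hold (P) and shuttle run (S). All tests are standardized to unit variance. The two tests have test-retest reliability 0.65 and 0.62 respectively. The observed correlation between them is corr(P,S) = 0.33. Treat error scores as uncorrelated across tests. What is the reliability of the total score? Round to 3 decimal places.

0.726

Var(P+S) = 2 + 2·[0.33] = 2 + 0.66 = 2.66.
Under uncorrelated errors the observed covariances equal the true-score covariances, so only the own-variance terms attenuate.
True-score variance = [0.65 + 0.62] + 0.66 = 1.27 + 0.66 = 1.93.
Reliability = 1.93 / 2.66 = 0.726.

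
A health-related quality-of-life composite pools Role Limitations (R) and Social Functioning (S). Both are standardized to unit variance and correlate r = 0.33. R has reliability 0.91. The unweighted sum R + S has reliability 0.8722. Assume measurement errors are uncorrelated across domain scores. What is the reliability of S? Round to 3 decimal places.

0.750

Var(R+S) = 2 + 2·0.33 = 2.660.
True-score variance = ρ_R + ρ_S + 2·0.33, so 0.8722 = (0.91 + ρ_S + 0.66) / 2.660.
ρ_S = 0.8722·2.660 − 0.91 − 0.66 = 0.750.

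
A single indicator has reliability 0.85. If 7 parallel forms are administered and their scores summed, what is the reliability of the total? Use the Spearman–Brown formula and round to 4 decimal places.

0.9754

ρ_k = kρ / (1 + (k−1)ρ) = 7·0.85 / (1 + 6·0.85) = 5.950 / 6.100 = 0.9754.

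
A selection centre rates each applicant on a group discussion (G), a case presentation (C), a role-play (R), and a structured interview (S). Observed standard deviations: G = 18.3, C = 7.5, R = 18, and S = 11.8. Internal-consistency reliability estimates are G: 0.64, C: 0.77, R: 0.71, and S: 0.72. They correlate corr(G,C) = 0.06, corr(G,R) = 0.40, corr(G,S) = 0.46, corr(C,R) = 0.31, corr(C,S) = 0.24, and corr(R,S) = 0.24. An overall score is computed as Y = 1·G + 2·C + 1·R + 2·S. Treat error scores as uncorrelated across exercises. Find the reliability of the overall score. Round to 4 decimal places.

Var(Y) = 18.3² + 2²·7.5² + 18² + 2²·11.8² + 2·[2·18.3·7.5·0.06 + 18.3·18·0.40 + 2·18.3·11.8·0.46 + 2·7.5·18·0.31 + 4·7.5·11.8·0.24 + 2·18·11.8·0.24] = 1440.85 + 1235.01 = 2675.86.
Under uncorrelated errors the observed covariances equal the true-score covariances, so only the own-variance terms attenuate.
True-score variance = [18.3²·0.64 + 2²·7.5²·0.77 + 18²·0.71 + 2²·11.8²·0.72] + 1235.01 = 1018.63 + 1235.01 = 2253.64.
Reliability = 2253.64 / 2675.86 = 0.8422.

0.8422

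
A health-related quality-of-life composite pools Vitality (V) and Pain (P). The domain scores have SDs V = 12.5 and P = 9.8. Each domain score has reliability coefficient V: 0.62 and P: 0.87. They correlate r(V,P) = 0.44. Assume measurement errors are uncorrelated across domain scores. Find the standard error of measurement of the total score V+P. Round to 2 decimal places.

8.48

Var(total) = 252.29 + 107.8 = 360.09.
True-score variance = 180.43 + 107.8 = 288.23, so reliability = 0.8004.
Error variance = 360.09 − 288.23 = 71.8602; SEM = √71.8602 = 8.48.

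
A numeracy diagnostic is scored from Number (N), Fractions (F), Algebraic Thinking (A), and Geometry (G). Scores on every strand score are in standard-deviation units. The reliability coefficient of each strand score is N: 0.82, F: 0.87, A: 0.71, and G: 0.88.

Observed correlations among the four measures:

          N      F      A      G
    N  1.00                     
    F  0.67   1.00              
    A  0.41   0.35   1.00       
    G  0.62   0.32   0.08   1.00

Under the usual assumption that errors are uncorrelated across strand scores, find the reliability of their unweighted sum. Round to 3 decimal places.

Var(N+F+A+G) = 4 + 2·[0.67 + 0.41 + 0.62 + 0.35 + 0.32 + 0.08] = 4 + 4.9 = 8.9.
Under uncorrelated errors the observed covariances equal the true-score covariances, so only the own-variance terms attenuate.
True-score variance = [0.82 + 0.87 + 0.71 + 0.88] + 4.9 = 3.28 + 4.9 = 8.18.
Reliability = 8.18 / 8.9 = 0.919.

0.919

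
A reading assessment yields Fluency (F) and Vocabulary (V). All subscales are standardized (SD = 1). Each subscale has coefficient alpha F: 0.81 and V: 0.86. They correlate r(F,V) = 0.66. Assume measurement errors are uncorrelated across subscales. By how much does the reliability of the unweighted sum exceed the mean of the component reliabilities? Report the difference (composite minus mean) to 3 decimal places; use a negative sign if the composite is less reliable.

0.066

Var(sum) = 2 + 1.32 = 3.32; true-score variance = 1.67 + 1.32 = 2.99; composite reliability = 0.9006.
Mean component reliability = 0.8350.
Difference = 0.9006 − 0.8350 = 0.066.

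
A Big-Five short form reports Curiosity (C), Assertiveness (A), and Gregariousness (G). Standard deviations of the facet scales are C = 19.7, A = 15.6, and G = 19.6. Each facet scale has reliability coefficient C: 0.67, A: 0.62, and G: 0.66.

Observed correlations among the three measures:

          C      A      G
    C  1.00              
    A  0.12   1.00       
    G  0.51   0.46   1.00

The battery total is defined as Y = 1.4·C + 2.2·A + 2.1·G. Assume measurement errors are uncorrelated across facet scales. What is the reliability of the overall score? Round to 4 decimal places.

Var(Y) = 1.4²·19.7² + 2.2²·15.6² + 2.1²·19.6² + 2·[3.08·19.7·15.6·0.12 + 2.94·19.7·19.6·0.51 + 4.62·15.6·19.6·0.46] = 3632.66 + 2684.67 = 6317.33.
Because errors are independent across components, Cov(Tᵢ,Tⱼ) = Cov(Xᵢ,Xⱼ); the off-diagonal part of the true-score variance is the same as above.
True-score variance = [1.4²·19.7²·0.67 + 2.2²·15.6²·0.62 + 2.1²·19.6²·0.66] + 2684.67 = 2358.05 + 2684.67 = 5042.72.
Reliability = 5042.72 / 6317.33 = 0.7982.

0.7982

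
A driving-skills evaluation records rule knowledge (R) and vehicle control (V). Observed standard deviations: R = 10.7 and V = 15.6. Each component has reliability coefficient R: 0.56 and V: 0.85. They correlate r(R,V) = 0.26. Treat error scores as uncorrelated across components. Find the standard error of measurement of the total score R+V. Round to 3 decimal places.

Var(total) = 357.85 + 86.7984 = 444.648.
True-score variance = 270.97 + 86.7984 = 357.769, so reliability = 0.8046.
Error variance = 444.648 − 357.769 = 86.8796; SEM = √86.8796 = 9.321.

9.321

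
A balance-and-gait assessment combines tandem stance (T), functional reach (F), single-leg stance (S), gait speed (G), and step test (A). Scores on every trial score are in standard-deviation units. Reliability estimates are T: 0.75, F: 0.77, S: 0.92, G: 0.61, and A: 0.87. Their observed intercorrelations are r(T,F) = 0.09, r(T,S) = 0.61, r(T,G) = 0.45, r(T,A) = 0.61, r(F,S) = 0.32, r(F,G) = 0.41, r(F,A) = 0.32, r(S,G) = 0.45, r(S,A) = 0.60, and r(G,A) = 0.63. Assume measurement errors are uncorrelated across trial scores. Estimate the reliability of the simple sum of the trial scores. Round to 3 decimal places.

0.923

Var(T+F+S+G+A) = 5 + 2·[0.09 + 0.61 + 0.45 + 0.61 + 0.32 + 0.41 + 0.32 + 0.45 + 0.60 + 0.63] = 5 + 8.98 = 13.98.
With uncorrelated errors the cross-covariances are all true-score covariance, so they carry over unchanged; only the diagonal terms shrink to ρᵢσᵢ².
True-score variance = [0.75 + 0.77 + 0.92 + 0.61 + 0.87] + 8.98 = 3.92 + 8.98 = 12.9.
Reliability = 12.9 / 13.98 = 0.923.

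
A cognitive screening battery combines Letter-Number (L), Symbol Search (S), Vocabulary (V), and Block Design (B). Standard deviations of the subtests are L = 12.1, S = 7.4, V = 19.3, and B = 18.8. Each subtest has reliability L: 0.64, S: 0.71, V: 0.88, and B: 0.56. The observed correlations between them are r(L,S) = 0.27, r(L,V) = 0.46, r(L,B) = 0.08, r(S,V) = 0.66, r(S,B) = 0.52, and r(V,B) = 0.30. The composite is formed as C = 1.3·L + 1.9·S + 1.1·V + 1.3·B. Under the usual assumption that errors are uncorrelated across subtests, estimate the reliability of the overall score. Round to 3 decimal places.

Var(C) = 1.3²·12.1² + 1.9²·7.4² + 1.1²·19.3² + 1.3²·18.8² + 2·[2.47·12.1·7.4·0.27 + 1.43·12.1·19.3·0.46 + 1.69·12.1·18.8·0.08 + 2.09·7.4·19.3·0.66 + 2.47·7.4·18.8·0.52 + 1.43·19.3·18.8·0.30] = 1493.14 + 1550.87 = 3044.01.
Because errors are independent across components, Cov(Tᵢ,Tⱼ) = Cov(Xᵢ,Xⱼ); the off-diagonal part of the true-score variance is the same as above.
True-score variance = [1.3²·12.1²·0.64 + 1.9²·7.4²·0.71 + 1.1²·19.3²·0.88 + 1.3²·18.8²·0.56] + 1550.87 = 1029.84 + 1550.87 = 2580.71.
Reliability = 2580.71 / 3044.01 = 0.848.

0.848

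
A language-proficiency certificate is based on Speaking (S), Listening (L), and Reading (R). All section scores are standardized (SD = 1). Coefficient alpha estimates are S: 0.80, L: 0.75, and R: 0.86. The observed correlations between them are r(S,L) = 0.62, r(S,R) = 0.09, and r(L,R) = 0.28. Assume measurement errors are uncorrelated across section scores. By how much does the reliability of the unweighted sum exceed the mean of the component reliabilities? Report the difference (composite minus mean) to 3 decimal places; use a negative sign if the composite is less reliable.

Var(sum) = 3 + 1.98 = 4.98; true-score variance = 2.41 + 1.98 = 4.39; composite reliability = 0.8815.
Mean component reliability = 0.8033.
Difference = 0.8815 − 0.8033 = 0.078.

0.078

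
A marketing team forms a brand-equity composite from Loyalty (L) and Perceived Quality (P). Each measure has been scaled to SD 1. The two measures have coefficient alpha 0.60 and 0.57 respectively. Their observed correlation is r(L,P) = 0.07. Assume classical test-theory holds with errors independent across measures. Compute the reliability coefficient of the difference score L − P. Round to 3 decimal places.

Var(L−P) = 1 + 1 − 2·0.07 = 2 − 0.14 = 1.86.
Under uncorrelated errors the observed covariances equal the true-score covariances, so only the own-variance terms attenuate.
True-score variance = [0.60 + 0.57] − 0.14 = 1.17 − 0.14 = 1.03.
Reliability = 1.03 / 1.86 = 0.554.

0.554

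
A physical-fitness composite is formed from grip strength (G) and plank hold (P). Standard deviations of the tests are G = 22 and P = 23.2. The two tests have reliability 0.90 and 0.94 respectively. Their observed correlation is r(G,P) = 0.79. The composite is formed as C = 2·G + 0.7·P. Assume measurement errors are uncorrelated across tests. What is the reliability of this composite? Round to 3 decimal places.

Var(C) = 2²·22² + 0.7²·23.2² + 2·[1.4·22·23.2·0.79] = 2199.74 + 1129 = 3328.74.
With uncorrelated errors the cross-covariances are all true-score covariance, so they carry over unchanged; only the diagonal terms shrink to ρᵢσᵢ².
True-score variance = [2²·22²·0.90 + 0.7²·23.2²·0.94] + 1129 = 1990.31 + 1129 = 3119.32.
Reliability = 3119.32 / 3328.74 = 0.937.

0.937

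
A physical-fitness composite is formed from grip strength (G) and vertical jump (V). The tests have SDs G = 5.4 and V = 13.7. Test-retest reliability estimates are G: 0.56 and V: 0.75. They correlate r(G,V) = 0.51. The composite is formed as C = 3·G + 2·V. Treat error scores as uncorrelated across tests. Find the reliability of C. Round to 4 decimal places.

Var(C) = 3²·5.4² + 2²·13.7² + 2·[6·5.4·13.7·0.51] = 1013.2 + 452.758 = 1465.96.
Under uncorrelated errors the observed covariances equal the true-score covariances, so only the own-variance terms attenuate.
True-score variance = [3²·5.4²·0.56 + 2²·13.7²·0.75] + 452.758 = 710.036 + 452.758 = 1162.79.
Reliability = 1162.79 / 1465.96 = 0.7932.

0.7932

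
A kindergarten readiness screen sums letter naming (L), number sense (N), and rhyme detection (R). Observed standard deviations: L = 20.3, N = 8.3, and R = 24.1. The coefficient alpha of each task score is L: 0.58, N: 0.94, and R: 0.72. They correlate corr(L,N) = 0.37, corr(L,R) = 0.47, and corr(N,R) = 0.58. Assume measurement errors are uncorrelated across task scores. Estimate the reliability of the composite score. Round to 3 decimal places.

Var(L+N+R) = 20.3² + 8.3² + 24.1² + 2·[20.3·8.3·0.37 + 20.3·24.1·0.47 + 8.3·24.1·0.58] = 1061.79 + 816.594 = 1878.38.
Under uncorrelated errors the observed covariances equal the true-score covariances, so only the own-variance terms attenuate.
True-score variance = [20.3²·0.58 + 8.3²·0.94 + 24.1²·0.72] + 816.594 = 721.952 + 816.594 = 1538.55.
Reliability = 1538.55 / 1878.38 = 0.819.

0.819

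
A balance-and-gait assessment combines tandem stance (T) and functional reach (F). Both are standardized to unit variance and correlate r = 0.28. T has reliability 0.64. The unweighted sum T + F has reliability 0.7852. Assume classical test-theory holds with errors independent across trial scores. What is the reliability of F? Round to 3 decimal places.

0.810

Var(T+F) = 2 + 2·0.28 = 2.560.
True-score variance = ρ_T + ρ_F + 2·0.28, so 0.7852 = (0.64 + ρ_F + 0.56) / 2.560.
ρ_F = 0.7852·2.560 − 0.64 − 0.56 = 0.810.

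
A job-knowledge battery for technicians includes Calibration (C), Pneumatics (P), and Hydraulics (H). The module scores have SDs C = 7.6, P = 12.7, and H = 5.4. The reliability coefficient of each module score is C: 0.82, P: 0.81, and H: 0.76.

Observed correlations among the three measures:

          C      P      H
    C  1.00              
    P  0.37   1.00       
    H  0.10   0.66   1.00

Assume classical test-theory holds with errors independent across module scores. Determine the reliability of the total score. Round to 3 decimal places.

0.885

Var(C+P+H) = 7.6² + 12.7² + 5.4² + 2·[7.6·12.7·0.37 + 7.6·5.4·0.10 + 12.7·5.4·0.66] = 248.21 + 170.158 = 418.368.
Because errors are independent across components, Cov(Tᵢ,Tⱼ) = Cov(Xᵢ,Xⱼ); the off-diagonal part of the true-score variance is the same as above.
True-score variance = [7.6²·0.82 + 12.7²·0.81 + 5.4²·0.76] + 170.158 = 200.17 + 170.158 = 370.328.
Reliability = 370.328 / 418.368 = 0.885.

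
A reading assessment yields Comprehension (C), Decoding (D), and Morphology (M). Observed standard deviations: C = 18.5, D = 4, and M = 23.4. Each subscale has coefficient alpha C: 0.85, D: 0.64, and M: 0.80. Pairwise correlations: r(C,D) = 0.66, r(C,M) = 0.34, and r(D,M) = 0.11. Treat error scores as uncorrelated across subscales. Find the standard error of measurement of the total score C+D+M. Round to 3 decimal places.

12.908

Var(total) = 905.81 + 412.644 = 1318.45.
True-score variance = 739.2 + 412.644 = 1151.84, so reliability = 0.8736.
Error variance = 1318.45 − 1151.84 = 166.61; SEM = √166.61 = 12.908.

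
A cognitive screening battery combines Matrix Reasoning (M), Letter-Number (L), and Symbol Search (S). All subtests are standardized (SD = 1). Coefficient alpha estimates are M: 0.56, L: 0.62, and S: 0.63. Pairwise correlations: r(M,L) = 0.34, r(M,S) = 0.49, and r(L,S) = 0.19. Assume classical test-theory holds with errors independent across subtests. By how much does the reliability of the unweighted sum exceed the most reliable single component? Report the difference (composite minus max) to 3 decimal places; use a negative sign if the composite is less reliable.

Var(sum) = 3 + 2.04 = 5.04; true-score variance = 1.81 + 2.04 = 3.85; composite reliability = 0.7639.
Max component reliability = 0.6300.
Difference = 0.7639 − 0.6300 = 0.134.

0.134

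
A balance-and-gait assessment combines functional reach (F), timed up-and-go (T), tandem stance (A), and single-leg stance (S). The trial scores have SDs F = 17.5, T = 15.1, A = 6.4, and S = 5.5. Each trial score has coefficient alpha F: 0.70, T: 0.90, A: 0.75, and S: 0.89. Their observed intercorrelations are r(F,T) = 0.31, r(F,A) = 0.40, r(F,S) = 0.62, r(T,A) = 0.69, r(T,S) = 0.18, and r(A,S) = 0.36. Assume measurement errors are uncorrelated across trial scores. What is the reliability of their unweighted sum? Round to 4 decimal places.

0.8901

Var(F+T+A+S) = 17.5² + 15.1² + 6.4² + 5.5² + 2·[17.5·15.1·0.31 + 17.5·6.4·0.40 + 17.5·5.5·0.62 + 15.1·6.4·0.69 + 15.1·5.5·0.18 + 6.4·5.5·0.36] = 605.47 + 561.39 = 1166.86.
Under uncorrelated errors the observed covariances equal the true-score covariances, so only the own-variance terms attenuate.
True-score variance = [17.5²·0.70 + 15.1²·0.90 + 6.4²·0.75 + 5.5²·0.89] + 561.39 = 477.226 + 561.39 = 1038.62.
Reliability = 1038.62 / 1166.86 = 0.8901.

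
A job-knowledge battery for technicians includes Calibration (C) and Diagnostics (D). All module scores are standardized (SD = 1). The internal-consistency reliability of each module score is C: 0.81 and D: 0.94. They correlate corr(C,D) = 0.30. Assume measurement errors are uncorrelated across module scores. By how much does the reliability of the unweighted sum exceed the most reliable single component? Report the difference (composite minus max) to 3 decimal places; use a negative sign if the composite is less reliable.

-0.036

Var(sum) = 2 + 0.6 = 2.6; true-score variance = 1.75 + 0.6 = 2.35; composite reliability = 0.9038.
Max component reliability = 0.9400.
Difference = 0.9038 − 0.9400 = -0.036.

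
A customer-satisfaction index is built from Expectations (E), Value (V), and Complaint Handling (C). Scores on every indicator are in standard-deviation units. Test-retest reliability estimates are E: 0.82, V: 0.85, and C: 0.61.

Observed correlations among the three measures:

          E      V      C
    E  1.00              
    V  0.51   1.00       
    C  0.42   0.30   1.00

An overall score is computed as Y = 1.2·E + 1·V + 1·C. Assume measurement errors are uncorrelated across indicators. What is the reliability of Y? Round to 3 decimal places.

0.873

Var(Y) = 1.2² + 1 + 1 + 2·[1.2·0.51 + 1.2·0.42 + 0.30] = 3.44 + 2.832 = 6.272.
Because errors are independent across components, Cov(Tᵢ,Tⱼ) = Cov(Xᵢ,Xⱼ); the off-diagonal part of the true-score variance is the same as above.
True-score variance = [1.2²·0.82 + 0.85 + 0.61] + 2.832 = 2.6408 + 2.832 = 5.4728.
Reliability = 5.4728 / 6.272 = 0.873.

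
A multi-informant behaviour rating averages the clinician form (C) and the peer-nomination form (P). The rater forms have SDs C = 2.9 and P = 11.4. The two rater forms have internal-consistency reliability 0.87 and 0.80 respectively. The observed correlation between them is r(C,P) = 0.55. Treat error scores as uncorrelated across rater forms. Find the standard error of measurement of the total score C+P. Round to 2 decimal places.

Var(total) = 138.37 + 36.366 = 174.736.
True-score variance = 111.285 + 36.366 = 147.651, so reliability = 0.8450.
Error variance = 174.736 − 147.651 = 27.0853; SEM = √27.0853 = 5.20.

5.20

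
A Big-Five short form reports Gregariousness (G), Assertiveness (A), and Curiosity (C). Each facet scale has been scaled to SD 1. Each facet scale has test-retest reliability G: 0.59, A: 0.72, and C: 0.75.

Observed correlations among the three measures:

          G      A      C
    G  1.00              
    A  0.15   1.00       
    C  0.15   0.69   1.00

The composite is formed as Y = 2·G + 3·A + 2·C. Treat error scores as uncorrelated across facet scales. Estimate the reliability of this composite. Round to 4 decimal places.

Var(Y) = 2² + 3² + 2² + 2·[6·0.15 + 4·0.15 + 6·0.69] = 17 + 11.28 = 28.28.
With uncorrelated errors the cross-covariances are all true-score covariance, so they carry over unchanged; only the diagonal terms shrink to ρᵢσᵢ².
True-score variance = [2²·0.59 + 3²·0.72 + 2²·0.75] + 11.28 = 11.84 + 11.28 = 23.12.
Reliability = 23.12 / 28.28 = 0.8175.

0.8175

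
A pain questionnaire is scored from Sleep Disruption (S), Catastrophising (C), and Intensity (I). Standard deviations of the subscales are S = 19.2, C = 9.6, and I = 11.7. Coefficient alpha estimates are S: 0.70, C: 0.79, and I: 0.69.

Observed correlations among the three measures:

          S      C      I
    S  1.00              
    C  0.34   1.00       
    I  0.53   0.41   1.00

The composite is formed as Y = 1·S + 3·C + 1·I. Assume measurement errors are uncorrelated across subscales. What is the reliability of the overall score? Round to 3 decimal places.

0.853

Var(Y) = 19.2² + 3²·9.6² + 11.7² + 2·[3·19.2·9.6·0.34 + 19.2·11.7·0.53 + 3·9.6·11.7·0.41] = 1334.97 + 890.438 = 2225.41.
Because errors are independent across components, Cov(Tᵢ,Tⱼ) = Cov(Xᵢ,Xⱼ); the off-diagonal part of the true-score variance is the same as above.
True-score variance = [19.2²·0.70 + 3²·9.6²·0.79 + 11.7²·0.69] + 890.438 = 1007.76 + 890.438 = 1898.2.
Reliability = 1898.2 / 2225.41 = 0.853.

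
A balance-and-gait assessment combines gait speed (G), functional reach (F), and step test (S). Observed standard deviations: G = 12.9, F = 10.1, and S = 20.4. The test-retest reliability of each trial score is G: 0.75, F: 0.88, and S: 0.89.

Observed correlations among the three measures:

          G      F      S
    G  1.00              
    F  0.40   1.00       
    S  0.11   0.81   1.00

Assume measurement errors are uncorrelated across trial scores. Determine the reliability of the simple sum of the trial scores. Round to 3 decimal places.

0.916

Var(G+F+S) = 12.9² + 10.1² + 20.4² + 2·[12.9·10.1·0.40 + 12.9·20.4·0.11 + 10.1·20.4·0.81] = 684.58 + 495.912 = 1180.49.
With uncorrelated errors the cross-covariances are all true-score covariance, so they carry over unchanged; only the diagonal terms shrink to ρᵢσᵢ².
True-score variance = [12.9²·0.75 + 10.1²·0.88 + 20.4²·0.89] + 495.912 = 584.959 + 495.912 = 1080.87.
Reliability = 1080.87 / 1180.49 = 0.916.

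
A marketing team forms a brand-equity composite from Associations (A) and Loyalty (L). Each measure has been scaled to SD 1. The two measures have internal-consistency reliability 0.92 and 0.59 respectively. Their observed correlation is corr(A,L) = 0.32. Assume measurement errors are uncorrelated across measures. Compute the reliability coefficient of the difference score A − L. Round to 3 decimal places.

0.640

Var(A−L) = 1 + 1 − 2·0.32 = 2 − 0.64 = 1.36.
With uncorrelated errors the cross-covariances are all true-score covariance, so they carry over unchanged; only the diagonal terms shrink to ρᵢσᵢ².
True-score variance = [0.92 + 0.59] − 0.64 = 1.51 − 0.64 = 0.87.
Reliability = 0.87 / 1.36 = 0.640.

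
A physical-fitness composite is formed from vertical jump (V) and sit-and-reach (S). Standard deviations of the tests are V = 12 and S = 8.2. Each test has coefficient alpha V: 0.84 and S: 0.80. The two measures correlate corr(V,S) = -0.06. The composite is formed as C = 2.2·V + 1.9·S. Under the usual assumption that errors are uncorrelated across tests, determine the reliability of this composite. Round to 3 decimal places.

0.820

Var(C) = 2.2²·12² + 1.9²·8.2² + 2·[4.18·12·8.2·(-0.06)] = 939.696 − 49.3574 = 890.339.
With uncorrelated errors the cross-covariances are all true-score covariance, so they carry over unchanged; only the diagonal terms shrink to ρᵢσᵢ².
True-score variance = [2.2²·12²·0.84 + 1.9²·8.2²·0.80] − 49.3574 = 779.636 − 49.3574 = 730.278.
Reliability = 730.278 / 890.339 = 0.820.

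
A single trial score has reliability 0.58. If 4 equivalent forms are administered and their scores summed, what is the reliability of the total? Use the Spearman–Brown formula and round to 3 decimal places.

ρ_k = kρ / (1 + (k−1)ρ) = 4·0.58 / (1 + 3·0.58) = 2.320 / 2.740 = 0.847.

0.847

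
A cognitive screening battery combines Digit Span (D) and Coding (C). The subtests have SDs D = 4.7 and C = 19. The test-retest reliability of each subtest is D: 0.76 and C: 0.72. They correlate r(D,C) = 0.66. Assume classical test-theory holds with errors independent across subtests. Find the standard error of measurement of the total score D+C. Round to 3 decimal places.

10.314

Var(total) = 383.09 + 117.876 = 500.966.
True-score variance = 276.708 + 117.876 = 394.584, so reliability = 0.7876.
Error variance = 500.966 − 394.584 = 106.382; SEM = √106.382 = 10.314.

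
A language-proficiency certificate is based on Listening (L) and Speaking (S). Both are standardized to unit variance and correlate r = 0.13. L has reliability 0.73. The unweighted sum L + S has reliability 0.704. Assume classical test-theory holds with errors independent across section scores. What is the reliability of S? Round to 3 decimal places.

0.601

Var(L+S) = 2 + 2·0.13 = 2.260.
True-score variance = ρ_L + ρ_S + 2·0.13, so 0.704 = (0.73 + ρ_S + 0.26) / 2.260.
ρ_S = 0.704·2.260 − 0.73 − 0.26 = 0.601.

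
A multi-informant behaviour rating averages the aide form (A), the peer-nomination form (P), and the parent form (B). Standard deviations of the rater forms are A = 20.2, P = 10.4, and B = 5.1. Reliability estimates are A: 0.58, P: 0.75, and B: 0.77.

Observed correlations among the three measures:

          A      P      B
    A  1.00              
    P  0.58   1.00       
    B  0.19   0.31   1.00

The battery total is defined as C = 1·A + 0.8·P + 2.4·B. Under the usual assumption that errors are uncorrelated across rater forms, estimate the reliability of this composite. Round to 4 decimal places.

Var(C) = 20.2² + 0.8²·10.4² + 2.4²·5.1² + 2·[0.8·20.2·10.4·0.58 + 2.4·20.2·5.1·0.19 + 1.92·10.4·5.1·0.31] = 627.08 + 352.047 = 979.127.
Because errors are independent across components, Cov(Tᵢ,Tⱼ) = Cov(Xᵢ,Xⱼ); the off-diagonal part of the true-score variance is the same as above.
True-score variance = [20.2²·0.58 + 0.8²·10.4²·0.75 + 2.4²·5.1²·0.77] + 352.047 = 403.94 + 352.047 = 755.987.
Reliability = 755.987 / 979.127 = 0.7721.

0.7721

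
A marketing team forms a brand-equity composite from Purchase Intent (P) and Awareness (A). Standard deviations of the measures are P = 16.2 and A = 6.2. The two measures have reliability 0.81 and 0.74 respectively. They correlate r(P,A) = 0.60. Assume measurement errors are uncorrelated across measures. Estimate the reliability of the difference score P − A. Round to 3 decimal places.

Var(P−A) = 16.2² + 6.2² − 2·16.2·6.2·0.60 = 300.88 − 120.528 = 180.352.
Under uncorrelated errors the observed covariances equal the true-score covariances, so only the own-variance terms attenuate.
True-score variance = [16.2²·0.81 + 6.2²·0.74] − 120.528 = 241.022 − 120.528 = 120.494.
Reliability = 120.494 / 180.352 = 0.668.

0.668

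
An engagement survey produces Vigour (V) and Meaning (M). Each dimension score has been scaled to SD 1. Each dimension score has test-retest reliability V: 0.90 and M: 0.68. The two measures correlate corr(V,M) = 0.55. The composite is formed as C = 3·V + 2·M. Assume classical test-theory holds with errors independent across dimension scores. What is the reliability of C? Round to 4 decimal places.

0.8888

Var(C) = 3² + 2² + 2·[6·0.55] = 13 + 6.6 = 19.6.
Under uncorrelated errors the observed covariances equal the true-score covariances, so only the own-variance terms attenuate.
True-score variance = [3²·0.90 + 2²·0.68] + 6.6 = 10.82 + 6.6 = 17.42.
Reliability = 17.42 / 19.6 = 0.8888.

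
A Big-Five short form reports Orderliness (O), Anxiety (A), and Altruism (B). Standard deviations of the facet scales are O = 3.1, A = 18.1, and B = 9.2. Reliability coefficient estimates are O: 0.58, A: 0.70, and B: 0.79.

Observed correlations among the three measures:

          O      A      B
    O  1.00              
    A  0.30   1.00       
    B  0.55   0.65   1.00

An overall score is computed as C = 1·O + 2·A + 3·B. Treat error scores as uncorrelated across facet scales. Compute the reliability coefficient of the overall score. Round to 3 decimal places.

0.843

Var(C) = 3.1² + 2²·18.1² + 3²·9.2² + 2·[2·3.1·18.1·0.30 + 3·3.1·9.2·0.55 + 6·18.1·9.2·0.65] = 2081.81 + 1460.3 = 3542.11.
Because errors are independent across components, Cov(Tᵢ,Tⱼ) = Cov(Xᵢ,Xⱼ); the off-diagonal part of the true-score variance is the same as above.
True-score variance = [3.1²·0.58 + 2²·18.1²·0.70 + 3²·9.2²·0.79] + 1460.3 = 1524.67 + 1460.3 = 2984.98.
Reliability = 2984.98 / 3542.11 = 0.843.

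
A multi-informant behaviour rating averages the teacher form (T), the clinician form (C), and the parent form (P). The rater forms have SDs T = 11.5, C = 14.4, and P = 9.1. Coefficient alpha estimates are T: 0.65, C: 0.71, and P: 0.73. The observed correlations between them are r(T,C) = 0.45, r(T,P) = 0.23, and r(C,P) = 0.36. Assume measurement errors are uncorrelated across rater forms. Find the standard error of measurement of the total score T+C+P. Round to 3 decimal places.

Var(total) = 422.42 + 291.528 = 713.948.
True-score variance = 293.639 + 291.528 = 585.167, so reliability = 0.8196.
Error variance = 713.948 − 585.167 = 128.781; SEM = √128.781 = 11.348.

11.348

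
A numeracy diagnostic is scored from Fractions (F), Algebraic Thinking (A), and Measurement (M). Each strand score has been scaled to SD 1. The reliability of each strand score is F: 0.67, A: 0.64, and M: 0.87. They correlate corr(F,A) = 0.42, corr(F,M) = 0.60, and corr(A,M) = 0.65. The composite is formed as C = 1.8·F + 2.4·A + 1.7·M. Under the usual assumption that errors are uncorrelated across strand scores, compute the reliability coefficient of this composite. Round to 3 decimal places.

0.856

Var(C) = 1.8² + 2.4² + 1.7² + 2·[4.32·0.42 + 3.06·0.60 + 4.08·0.65] = 11.89 + 12.6048 = 24.4948.
Because errors are independent across components, Cov(Tᵢ,Tⱼ) = Cov(Xᵢ,Xⱼ); the off-diagonal part of the true-score variance is the same as above.
True-score variance = [1.8²·0.67 + 2.4²·0.64 + 1.7²·0.87] + 12.6048 = 8.3715 + 12.6048 = 20.9763.
Reliability = 20.9763 / 24.4948 = 0.856.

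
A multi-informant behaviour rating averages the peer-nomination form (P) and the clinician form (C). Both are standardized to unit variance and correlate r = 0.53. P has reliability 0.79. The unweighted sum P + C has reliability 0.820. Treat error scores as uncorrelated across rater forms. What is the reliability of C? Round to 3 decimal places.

0.659

Var(P+C) = 2 + 2·0.53 = 3.060.
True-score variance = ρ_P + ρ_C + 2·0.53, so 0.820 = (0.79 + ρ_C + 1.06) / 3.060.
ρ_C = 0.820·3.060 − 0.79 − 1.06 = 0.659.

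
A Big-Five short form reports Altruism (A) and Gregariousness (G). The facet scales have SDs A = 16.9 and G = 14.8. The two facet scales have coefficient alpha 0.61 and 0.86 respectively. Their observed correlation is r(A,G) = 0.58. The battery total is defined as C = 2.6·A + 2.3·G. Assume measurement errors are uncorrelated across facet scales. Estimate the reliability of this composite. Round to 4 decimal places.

0.8103

Var(C) = 2.6²·16.9² + 2.3²·14.8² + 2·[5.98·16.9·14.8·0.58] = 3089.45 + 1735.03 = 4824.48.
Because errors are independent across components, Cov(Tᵢ,Tⱼ) = Cov(Xᵢ,Xⱼ); the off-diagonal part of the true-score variance is the same as above.
True-score variance = [2.6²·16.9²·0.61 + 2.3²·14.8²·0.86] + 1735.03 = 2174.24 + 1735.03 = 3909.27.
Reliability = 3909.27 / 4824.48 = 0.8103.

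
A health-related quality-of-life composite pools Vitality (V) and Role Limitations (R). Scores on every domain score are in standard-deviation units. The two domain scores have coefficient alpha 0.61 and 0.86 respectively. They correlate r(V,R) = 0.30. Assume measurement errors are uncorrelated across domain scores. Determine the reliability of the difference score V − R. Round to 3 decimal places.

0.621

Var(V−R) = 1 + 1 − 2·0.30 = 2 − 0.6 = 1.4.
Under uncorrelated errors the observed covariances equal the true-score covariances, so only the own-variance terms attenuate.
True-score variance = [0.61 + 0.86] − 0.6 = 1.47 − 0.6 = 0.87.
Reliability = 0.87 / 1.4 = 0.621.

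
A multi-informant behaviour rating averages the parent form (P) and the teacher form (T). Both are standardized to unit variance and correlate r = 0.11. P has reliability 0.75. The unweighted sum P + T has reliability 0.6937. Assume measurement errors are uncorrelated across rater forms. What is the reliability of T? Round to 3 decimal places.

0.570

Var(P+T) = 2 + 2·0.11 = 2.220.
True-score variance = ρ_P + ρ_T + 2·0.11, so 0.6937 = (0.75 + ρ_T + 0.22) / 2.220.
ρ_T = 0.6937·2.220 − 0.75 − 0.22 = 0.570.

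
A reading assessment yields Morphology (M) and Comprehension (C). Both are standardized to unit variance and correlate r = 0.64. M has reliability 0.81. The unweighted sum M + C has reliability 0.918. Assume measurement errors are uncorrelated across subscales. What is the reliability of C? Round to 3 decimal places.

Var(M+C) = 2 + 2·0.64 = 3.280.
True-score variance = ρ_M + ρ_C + 2·0.64, so 0.918 = (0.81 + ρ_C + 1.28) / 3.280.
ρ_C = 0.918·3.280 − 0.81 − 1.28 = 0.921.

0.921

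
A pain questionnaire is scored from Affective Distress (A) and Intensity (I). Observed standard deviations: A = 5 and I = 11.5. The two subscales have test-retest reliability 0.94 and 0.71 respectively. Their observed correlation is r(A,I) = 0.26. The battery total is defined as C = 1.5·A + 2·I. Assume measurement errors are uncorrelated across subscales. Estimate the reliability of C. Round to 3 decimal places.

Var(C) = 1.5²·5² + 2²·11.5² + 2·[3·5·11.5·0.26] = 585.25 + 89.7 = 674.95.
Because errors are independent across components, Cov(Tᵢ,Tⱼ) = Cov(Xᵢ,Xⱼ); the off-diagonal part of the true-score variance is the same as above.
True-score variance = [1.5²·5²·0.94 + 2²·11.5²·0.71] + 89.7 = 428.465 + 89.7 = 518.165.
Reliability = 518.165 / 674.95 = 0.768.

0.768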